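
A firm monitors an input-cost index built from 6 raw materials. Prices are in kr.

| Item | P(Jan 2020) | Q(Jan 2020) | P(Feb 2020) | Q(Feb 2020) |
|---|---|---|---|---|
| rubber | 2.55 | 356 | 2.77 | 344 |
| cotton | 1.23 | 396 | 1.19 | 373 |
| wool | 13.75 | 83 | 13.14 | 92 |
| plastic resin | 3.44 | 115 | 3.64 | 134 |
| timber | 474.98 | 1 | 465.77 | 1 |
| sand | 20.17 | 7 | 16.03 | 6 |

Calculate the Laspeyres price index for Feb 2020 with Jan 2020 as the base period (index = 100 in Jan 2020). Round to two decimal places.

Laspeyres price index uses base-period quantities as weights.
ΣP(Feb 2020)·Q(Jan 2020) = 2.77×356 + 1.19×396 + 13.14×83 + 3.64×115 + 465.77×1 + 16.03×7 = 986.12 + 471.24 + 1090.62 + 418.6 + 465.77 + 112.21 = 3544.56
ΣP(Jan 2020)·Q(Jan 2020) = 2.55×356 + 1.23×396 + 13.75×83 + 3.44×115 + 474.98×1 + 20.17×7 = 907.8 + 487.08 + 1141.25 + 395.6 + 474.98 + 141.19 = 3547.9
Index = 3544.56 / 3547.9 × 100 = 99.9059

99.91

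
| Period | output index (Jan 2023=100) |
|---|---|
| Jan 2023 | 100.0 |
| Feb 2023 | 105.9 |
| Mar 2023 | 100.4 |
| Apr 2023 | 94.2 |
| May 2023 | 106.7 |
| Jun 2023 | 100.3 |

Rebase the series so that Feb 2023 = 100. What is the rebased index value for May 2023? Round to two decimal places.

Rebased(May 2023) = 106.7 / 105.9 × 100 = 100.7554

100.76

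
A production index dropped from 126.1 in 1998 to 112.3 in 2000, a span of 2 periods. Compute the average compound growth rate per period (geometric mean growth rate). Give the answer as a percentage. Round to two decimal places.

-5.63%

Growth factor = (112.3/126.1)^(1/2) = (0.890563)^(1/2) = 0.943696
Growth rate = 0.943696 − 1 = -0.056304 = -5.6304%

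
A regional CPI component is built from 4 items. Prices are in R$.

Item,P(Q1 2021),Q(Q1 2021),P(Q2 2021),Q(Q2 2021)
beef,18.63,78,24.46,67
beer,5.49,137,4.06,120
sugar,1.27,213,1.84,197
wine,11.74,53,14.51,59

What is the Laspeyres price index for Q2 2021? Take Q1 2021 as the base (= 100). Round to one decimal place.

117.0

Laspeyres price index uses base-period quantities as weights.
ΣP(Q2 2021)·Q(Q1 2021) = 24.46×78 + 4.06×137 + 1.84×213 + 14.51×53 = 1907.88 + 556.22 + 391.92 + 769.03 = 3625.05
ΣP(Q1 2021)·Q(Q1 2021) = 18.63×78 + 5.49×137 + 1.27×213 + 11.74×53 = 1453.14 + 752.13 + 270.51 + 622.22 = 3098
Index = 3625.05 / 3098 × 100 = 117.0126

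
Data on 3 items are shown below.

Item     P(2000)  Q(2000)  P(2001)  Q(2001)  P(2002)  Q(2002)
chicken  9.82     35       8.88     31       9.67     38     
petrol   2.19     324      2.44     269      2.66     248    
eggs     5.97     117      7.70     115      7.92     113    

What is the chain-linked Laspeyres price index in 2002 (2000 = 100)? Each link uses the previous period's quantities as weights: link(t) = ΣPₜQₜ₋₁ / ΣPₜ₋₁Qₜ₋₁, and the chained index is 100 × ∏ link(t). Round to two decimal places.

121.15

Link 2000→2001:
ΣP(2001)Q(2000) = 8.88×35 + 2.44×324 + 7.70×117 = 310.8 + 790.56 + 900.9 = 2002.26
ΣP(2000)Q(2000) = 9.82×35 + 2.19×324 + 5.97×117 = 343.7 + 709.56 + 698.49 = 1751.75
link = 2002.26/1751.75 = 1.143006
Link 2001→2002:
ΣP(2002)Q(2001) = 9.67×31 + 2.66×269 + 7.92×115 = 299.77 + 715.54 + 910.8 = 1926.11
ΣP(2001)Q(2001) = 8.88×31 + 2.44×269 + 7.70×115 = 275.28 + 656.36 + 885.5 = 1817.14
link = 1926.11/1817.14 = 1.059968
Chained index = 100 × 1.143006 × 1.059968 = 121.1549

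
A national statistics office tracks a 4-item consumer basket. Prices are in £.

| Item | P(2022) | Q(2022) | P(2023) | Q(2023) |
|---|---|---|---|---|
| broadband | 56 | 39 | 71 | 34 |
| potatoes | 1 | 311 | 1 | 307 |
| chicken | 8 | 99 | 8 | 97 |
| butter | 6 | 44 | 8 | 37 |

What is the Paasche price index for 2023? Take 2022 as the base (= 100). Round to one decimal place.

Paasche price index uses current-period quantities as weights.
ΣP(2023)·Q(2023) = 71×34 + 1×307 + 8×97 + 8×37 = 2414 + 307 + 776 + 296 = 3793
ΣP(2022)·Q(2023) = 56×34 + 1×307 + 8×97 + 6×37 = 1904 + 307 + 776 + 222 = 3209
Index = 3793 / 3209 × 100 = 118.1988

118.2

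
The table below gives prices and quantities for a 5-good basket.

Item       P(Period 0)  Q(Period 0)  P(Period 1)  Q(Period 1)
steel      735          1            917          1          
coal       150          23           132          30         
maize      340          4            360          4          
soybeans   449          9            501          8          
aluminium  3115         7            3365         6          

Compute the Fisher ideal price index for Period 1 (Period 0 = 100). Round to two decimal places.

106.13

Laspeyres component (base-period weights):
ΣP(Period 1)Q(Period 0) = 917×1 + 132×23 + 360×4 + 501×9 + 3365×7 = 917 + 3036 + 1440 + 4509 + 23555 = 33457
ΣP(Period 0)Q(Period 0) = 735×1 + 150×23 + 340×4 + 449×9 + 3115×7 = 735 + 3450 + 1360 + 4041 + 21805 = 31391
L = 33457 / 31391 × 100 = 106.5815
Paasche component (current-period weights):
ΣP(Period 1)Q(Period 1) = 917×1 + 132×30 + 360×4 + 501×8 + 3365×6 = 917 + 3960 + 1440 + 4008 + 20190 = 30515
ΣP(Period 0)Q(Period 1) = 735×1 + 150×30 + 340×4 + 449×8 + 3115×6 = 735 + 4500 + 1360 + 3592 + 18690 = 28877
P = 30515 / 28877 × 100 = 105.6723
Fisher = √(L × P) = √(106.5815 × 105.6723) = 106.1259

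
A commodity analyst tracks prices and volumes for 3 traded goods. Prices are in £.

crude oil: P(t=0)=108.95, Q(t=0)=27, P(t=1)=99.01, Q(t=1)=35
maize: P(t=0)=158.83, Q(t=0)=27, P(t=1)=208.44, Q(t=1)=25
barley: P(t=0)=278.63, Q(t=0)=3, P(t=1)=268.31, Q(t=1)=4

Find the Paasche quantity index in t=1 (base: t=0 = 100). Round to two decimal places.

Paasche quantity index uses current-period prices as weights.
ΣP(t=1)·Q(t=1) = 99.01×35 + 208.44×25 + 268.31×4 = 3465.35 + 5211 + 1073.24 = 9749.59
ΣP(t=1)·Q(t=0) = 99.01×27 + 208.44×27 + 268.31×3 = 2673.27 + 5627.88 + 804.93 = 9106.08
Index = 9749.59 / 9106.08 × 100 = 107.0668

107.07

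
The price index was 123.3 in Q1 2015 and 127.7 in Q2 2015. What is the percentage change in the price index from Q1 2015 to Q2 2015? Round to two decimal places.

Change = (127.7 − 123.3) / 123.3 × 100
       = 4.4 / 123.3 × 100 = 3.5685%

3.57%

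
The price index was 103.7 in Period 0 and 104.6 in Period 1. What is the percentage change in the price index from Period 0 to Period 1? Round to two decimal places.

Change = (104.6 − 103.7) / 103.7 × 100
       = 0.9 / 103.7 × 100 = 0.8679%

0.87%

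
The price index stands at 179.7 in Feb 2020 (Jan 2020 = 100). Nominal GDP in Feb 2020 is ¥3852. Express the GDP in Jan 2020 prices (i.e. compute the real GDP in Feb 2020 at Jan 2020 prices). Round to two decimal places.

Real = Nominal ÷ (Index/100) = 3852 ÷ (179.7/100)
     = 3852 ÷ 1.797 = 2143.5726

2143.57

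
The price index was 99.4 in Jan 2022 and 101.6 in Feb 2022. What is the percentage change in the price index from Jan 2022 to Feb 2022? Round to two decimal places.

2.21%

Change = (101.6 − 99.4) / 99.4 × 100
       = 2.2 / 99.4 × 100 = 2.2133%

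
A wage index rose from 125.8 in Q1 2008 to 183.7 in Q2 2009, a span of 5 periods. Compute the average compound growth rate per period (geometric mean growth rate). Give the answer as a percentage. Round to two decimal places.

7.87%

Growth factor = (183.7/125.8)^(1/5) = (1.460254)^(1/5) = 1.078663
Growth rate = 1.078663 − 1 = 0.078663 = 7.8663%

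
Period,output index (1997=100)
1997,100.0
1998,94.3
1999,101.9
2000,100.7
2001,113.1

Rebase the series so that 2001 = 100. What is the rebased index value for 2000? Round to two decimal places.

Rebased(2000) = 100.7 / 113.1 × 100 = 89.0363

89.04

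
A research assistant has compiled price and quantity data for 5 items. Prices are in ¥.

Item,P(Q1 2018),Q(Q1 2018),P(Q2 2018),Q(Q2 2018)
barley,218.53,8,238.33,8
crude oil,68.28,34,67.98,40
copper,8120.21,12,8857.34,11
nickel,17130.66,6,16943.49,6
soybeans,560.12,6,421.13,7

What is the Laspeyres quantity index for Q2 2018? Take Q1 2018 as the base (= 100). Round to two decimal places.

96.56

Laspeyres quantity index uses base-period prices as weights.
ΣP(Q1 2018)·Q(Q2 2018) = 218.53×8 + 68.28×40 + 8120.21×11 + 17130.66×6 + 560.12×7 = 1748.24 + 2731.2 + 89322.31 + 102783.96 + 3920.84 = 200506.55
ΣP(Q1 2018)·Q(Q1 2018) = 218.53×8 + 68.28×34 + 8120.21×12 + 17130.66×6 + 560.12×6 = 1748.24 + 2321.52 + 97442.52 + 102783.96 + 3360.72 = 207656.96
Index = 200506.55 / 207656.96 × 100 = 96.5566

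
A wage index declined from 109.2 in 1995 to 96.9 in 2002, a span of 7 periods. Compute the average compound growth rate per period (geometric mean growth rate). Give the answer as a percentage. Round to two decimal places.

Growth factor = (96.9/109.2)^(1/7) = (0.887363)^(1/7) = 0.983073
Growth rate = 0.983073 − 1 = -0.016927 = -1.6927%

-1.69%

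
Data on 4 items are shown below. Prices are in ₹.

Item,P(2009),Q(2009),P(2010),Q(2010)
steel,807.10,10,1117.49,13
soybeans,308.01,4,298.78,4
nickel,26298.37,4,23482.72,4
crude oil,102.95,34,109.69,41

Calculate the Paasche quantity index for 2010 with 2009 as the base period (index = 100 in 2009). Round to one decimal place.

Paasche quantity index uses current-period prices as weights.
ΣP(2010)·Q(2010) = 1117.49×13 + 298.78×4 + 23482.72×4 + 109.69×41 = 14527.37 + 1195.12 + 93930.88 + 4497.29 = 114150.66
ΣP(2010)·Q(2009) = 1117.49×10 + 298.78×4 + 23482.72×4 + 109.69×34 = 11174.9 + 1195.12 + 93930.88 + 3729.46 = 110030.36
Index = 114150.66 / 110030.36 × 100 = 103.7447

103.7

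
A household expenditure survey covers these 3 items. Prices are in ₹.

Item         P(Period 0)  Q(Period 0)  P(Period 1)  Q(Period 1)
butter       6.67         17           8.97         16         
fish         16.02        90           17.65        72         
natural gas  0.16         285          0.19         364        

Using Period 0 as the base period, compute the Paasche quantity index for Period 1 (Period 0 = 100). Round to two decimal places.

82.64

Paasche quantity index uses current-period prices as weights.
ΣP(Period 1)·Q(Period 1) = 8.97×16 + 17.65×72 + 0.19×364 = 143.52 + 1270.8 + 69.16 = 1483.48
ΣP(Period 1)·Q(Period 0) = 8.97×17 + 17.65×90 + 0.19×285 = 152.49 + 1588.5 + 54.15 = 1795.14
Index = 1483.48 / 1795.14 × 100 = 82.6387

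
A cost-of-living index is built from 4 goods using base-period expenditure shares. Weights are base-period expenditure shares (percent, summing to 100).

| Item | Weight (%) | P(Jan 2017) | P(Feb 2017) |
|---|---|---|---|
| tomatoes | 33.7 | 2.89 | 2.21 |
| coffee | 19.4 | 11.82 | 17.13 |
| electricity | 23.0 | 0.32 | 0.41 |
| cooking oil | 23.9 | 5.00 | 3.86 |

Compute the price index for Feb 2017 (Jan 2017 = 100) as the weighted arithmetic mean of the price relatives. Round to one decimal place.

tomatoes: 33.7 × (2.21/2.89) = 33.7 × 0.764706 = 25.7706
coffee: 19.4 × (17.13/11.82) = 19.4 × 1.449239 = 28.1152
electricity: 23.0 × (0.41/0.32) = 23.0 × 1.281250 = 29.4688
cooking oil: 23.9 × (3.86/5.00) = 23.9 × 0.772000 = 18.4508
Index = Σ wᵢ·(p₁ᵢ/p₀ᵢ) = 25.7706 + 28.1152 + 29.4688 + 18.4508 = 101.8054

101.8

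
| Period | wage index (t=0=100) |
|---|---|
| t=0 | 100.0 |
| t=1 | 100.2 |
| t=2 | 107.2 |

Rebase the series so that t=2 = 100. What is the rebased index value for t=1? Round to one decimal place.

93.5

Rebased(t=1) = 100.2 / 107.2 × 100 = 93.4701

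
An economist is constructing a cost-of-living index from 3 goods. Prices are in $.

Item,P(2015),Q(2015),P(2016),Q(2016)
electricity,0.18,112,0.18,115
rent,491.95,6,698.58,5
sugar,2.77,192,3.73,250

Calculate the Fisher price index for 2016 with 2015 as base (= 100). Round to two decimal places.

Laspeyres component (base-period weights):
ΣP(2016)Q(2015) = 0.18×112 + 698.58×6 + 3.73×192 = 20.16 + 4191.48 + 716.16 = 4927.8
ΣP(2015)Q(2015) = 0.18×112 + 491.95×6 + 2.77×192 = 20.16 + 2951.7 + 531.84 = 3503.7
L = 4927.8 / 3503.7 × 100 = 140.6456
Paasche component (current-period weights):
ΣP(2016)Q(2016) = 0.18×115 + 698.58×5 + 3.73×250 = 20.7 + 3492.9 + 932.5 = 4446.1
ΣP(2015)Q(2016) = 0.18×115 + 491.95×5 + 2.77×250 = 20.7 + 2459.75 + 692.5 = 3172.95
P = 4446.1 / 3172.95 × 100 = 140.1251
Fisher = √(L × P) = √(140.6456 × 140.1251) = 140.3851

140.39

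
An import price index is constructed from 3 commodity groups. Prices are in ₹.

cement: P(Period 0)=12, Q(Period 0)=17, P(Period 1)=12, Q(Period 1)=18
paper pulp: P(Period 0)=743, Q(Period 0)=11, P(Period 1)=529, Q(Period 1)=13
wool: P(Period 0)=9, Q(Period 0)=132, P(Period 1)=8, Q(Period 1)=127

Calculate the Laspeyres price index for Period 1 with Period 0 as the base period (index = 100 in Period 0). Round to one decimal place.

74.0

Laspeyres price index uses base-period quantities as weights.
ΣP(Period 1)·Q(Period 0) = 12×17 + 529×11 + 8×132 = 204 + 5819 + 1056 = 7079
ΣP(Period 0)·Q(Period 0) = 12×17 + 743×11 + 9×132 = 204 + 8173 + 1188 = 9565
Index = 7079 / 9565 × 100 = 74.0094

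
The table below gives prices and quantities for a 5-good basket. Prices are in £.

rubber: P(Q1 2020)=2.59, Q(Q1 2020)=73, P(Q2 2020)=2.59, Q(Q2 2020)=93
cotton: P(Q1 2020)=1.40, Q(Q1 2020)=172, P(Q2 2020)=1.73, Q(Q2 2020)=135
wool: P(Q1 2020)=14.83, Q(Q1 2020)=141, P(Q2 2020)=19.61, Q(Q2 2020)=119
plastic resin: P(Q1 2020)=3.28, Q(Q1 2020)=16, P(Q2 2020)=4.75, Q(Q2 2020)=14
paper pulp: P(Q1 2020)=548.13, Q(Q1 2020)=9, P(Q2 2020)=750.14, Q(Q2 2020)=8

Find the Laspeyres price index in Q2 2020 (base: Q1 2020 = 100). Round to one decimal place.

134.3

Laspeyres price index uses base-period quantities as weights.
ΣP(Q2 2020)·Q(Q1 2020) = 2.59×73 + 1.73×172 + 19.61×141 + 4.75×16 + 750.14×9 = 189.07 + 297.56 + 2765.01 + 76 + 6751.26 = 10078.9
ΣP(Q1 2020)·Q(Q1 2020) = 2.59×73 + 1.40×172 + 14.83×141 + 3.28×16 + 548.13×9 = 189.07 + 240.8 + 2091.03 + 52.48 + 4933.17 = 7506.55
Index = 10078.9 / 7506.55 × 100 = 134.2681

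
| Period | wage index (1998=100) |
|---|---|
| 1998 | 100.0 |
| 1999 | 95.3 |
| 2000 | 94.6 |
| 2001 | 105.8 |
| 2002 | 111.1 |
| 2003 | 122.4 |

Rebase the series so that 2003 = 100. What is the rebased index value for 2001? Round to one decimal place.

86.4

Rebased(2001) = 105.8 / 122.4 × 100 = 86.4379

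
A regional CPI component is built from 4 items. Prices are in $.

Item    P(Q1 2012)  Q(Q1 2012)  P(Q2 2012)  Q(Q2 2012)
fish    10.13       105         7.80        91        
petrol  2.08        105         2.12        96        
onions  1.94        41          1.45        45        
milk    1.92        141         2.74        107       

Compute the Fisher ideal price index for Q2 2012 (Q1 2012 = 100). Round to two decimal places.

Laspeyres component (base-period weights):
ΣP(Q2 2012)Q(Q1 2012) = 7.80×105 + 2.12×105 + 1.45×41 + 2.74×141 = 819 + 222.6 + 59.45 + 386.34 = 1487.39
ΣP(Q1 2012)Q(Q1 2012) = 10.13×105 + 2.08×105 + 1.94×41 + 1.92×141 = 1063.65 + 218.4 + 79.54 + 270.72 = 1632.31
L = 1487.39 / 1632.31 × 100 = 91.1218
Paasche component (current-period weights):
ΣP(Q2 2012)Q(Q2 2012) = 7.80×91 + 2.12×96 + 1.45×45 + 2.74×107 = 709.8 + 203.52 + 65.25 + 293.18 = 1271.75
ΣP(Q1 2012)Q(Q2 2012) = 10.13×91 + 2.08×96 + 1.94×45 + 1.92×107 = 921.83 + 199.68 + 87.3 + 205.44 = 1414.25
P = 1271.75 / 1414.25 × 100 = 89.9240
Fisher = √(L × P) = √(91.1218 × 89.9240) = 90.5209

90.52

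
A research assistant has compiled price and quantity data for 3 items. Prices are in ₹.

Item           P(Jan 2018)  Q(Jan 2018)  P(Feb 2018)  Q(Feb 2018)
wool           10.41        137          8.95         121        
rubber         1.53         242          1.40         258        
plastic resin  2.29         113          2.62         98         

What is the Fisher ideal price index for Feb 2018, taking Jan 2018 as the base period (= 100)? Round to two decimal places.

90.54

Laspeyres component (base-period weights):
ΣP(Feb 2018)Q(Jan 2018) = 8.95×137 + 1.40×242 + 2.62×113 = 1226.15 + 338.8 + 296.06 = 1861.01
ΣP(Jan 2018)Q(Jan 2018) = 10.41×137 + 1.53×242 + 2.29×113 = 1426.17 + 370.26 + 258.77 = 2055.2
L = 1861.01 / 2055.2 × 100 = 90.5513
Paasche component (current-period weights):
ΣP(Feb 2018)Q(Feb 2018) = 8.95×121 + 1.40×258 + 2.62×98 = 1082.95 + 361.2 + 256.76 = 1700.91
ΣP(Jan 2018)Q(Feb 2018) = 10.41×121 + 1.53×258 + 2.29×98 = 1259.61 + 394.74 + 224.42 = 1878.77
P = 1700.91 / 1878.77 × 100 = 90.5332
Fisher = √(L × P) = √(90.5513 × 90.5332) = 90.5422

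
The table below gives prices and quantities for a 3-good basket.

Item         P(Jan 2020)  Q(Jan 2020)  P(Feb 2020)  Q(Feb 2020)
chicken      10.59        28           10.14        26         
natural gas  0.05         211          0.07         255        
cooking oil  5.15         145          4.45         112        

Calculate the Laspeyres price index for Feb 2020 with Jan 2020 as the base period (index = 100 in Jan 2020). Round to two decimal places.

89.57

Laspeyres price index uses base-period quantities as weights.
ΣP(Feb 2020)·Q(Jan 2020) = 10.14×28 + 0.07×211 + 4.45×145 = 283.92 + 14.77 + 645.25 = 943.94
ΣP(Jan 2020)·Q(Jan 2020) = 10.59×28 + 0.05×211 + 5.15×145 = 296.52 + 10.55 + 746.75 = 1053.82
Index = 943.94 / 1053.82 × 100 = 89.5732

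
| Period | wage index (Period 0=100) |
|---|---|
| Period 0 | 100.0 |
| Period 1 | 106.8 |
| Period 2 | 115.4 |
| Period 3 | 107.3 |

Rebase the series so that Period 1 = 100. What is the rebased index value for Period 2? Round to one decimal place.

Rebased(Period 2) = 115.4 / 106.8 × 100 = 108.0524

108.1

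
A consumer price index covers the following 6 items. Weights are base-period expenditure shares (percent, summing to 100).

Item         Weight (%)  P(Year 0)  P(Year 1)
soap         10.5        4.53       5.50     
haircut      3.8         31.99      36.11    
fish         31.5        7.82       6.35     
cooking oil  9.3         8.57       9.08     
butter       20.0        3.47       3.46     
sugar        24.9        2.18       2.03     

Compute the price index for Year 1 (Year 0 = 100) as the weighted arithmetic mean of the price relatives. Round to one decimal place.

95.6

soap: 10.5 × (5.50/4.53) = 10.5 × 1.214128 = 12.7483
haircut: 3.8 × (36.11/31.99) = 3.8 × 1.128790 = 4.2894
fish: 31.5 × (6.35/7.82) = 31.5 × 0.812020 = 25.5786
cooking oil: 9.3 × (9.08/8.57) = 9.3 × 1.059510 = 9.8534
butter: 20.0 × (3.46/3.47) = 20.0 × 0.997118 = 19.9424
sugar: 24.9 × (2.03/2.18) = 24.9 × 0.931193 = 23.1867
Index = Σ wᵢ·(p₁ᵢ/p₀ᵢ) = 12.7483 + 4.2894 + 25.5786 + 9.8534 + 19.9424 + 23.1867 = 95.5989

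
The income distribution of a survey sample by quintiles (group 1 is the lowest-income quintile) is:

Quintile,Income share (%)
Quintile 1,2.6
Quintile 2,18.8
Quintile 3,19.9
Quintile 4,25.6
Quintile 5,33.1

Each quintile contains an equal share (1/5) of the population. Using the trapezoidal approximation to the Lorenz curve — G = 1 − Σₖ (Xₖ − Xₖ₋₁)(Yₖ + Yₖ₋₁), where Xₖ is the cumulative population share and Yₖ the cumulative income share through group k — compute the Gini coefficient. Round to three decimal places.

0.271

Cumulative income shares Yₖ: 0.0260, 0.2140, 0.4130, 0.6690, 1.0000
Σ (Xₖ−Xₖ₋₁)(Yₖ+Yₖ₋₁) = (1/5)(0.0260+0.0000) + (1/5)(0.2140+0.0260) + (1/5)(0.4130+0.2140) + (1/5)(0.6690+0.4130) + (1/5)(1.0000+0.6690)
  = 0.0052 + 0.0480 + 0.1254 + 0.2164 + 0.3338 = 0.7288
G = 1 − 0.7288 = 0.2712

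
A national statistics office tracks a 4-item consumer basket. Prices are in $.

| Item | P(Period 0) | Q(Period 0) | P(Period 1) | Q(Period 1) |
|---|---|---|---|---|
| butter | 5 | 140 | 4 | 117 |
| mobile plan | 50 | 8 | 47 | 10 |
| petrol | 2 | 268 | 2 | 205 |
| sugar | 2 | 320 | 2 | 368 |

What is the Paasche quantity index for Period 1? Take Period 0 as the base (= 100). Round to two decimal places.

Paasche quantity index uses current-period prices as weights.
ΣP(Period 1)·Q(Period 1) = 4×117 + 47×10 + 2×205 + 2×368 = 468 + 470 + 410 + 736 = 2084
ΣP(Period 1)·Q(Period 0) = 4×140 + 47×8 + 2×268 + 2×320 = 560 + 376 + 536 + 640 = 2112
Index = 2084 / 2112 × 100 = 98.6742

98.67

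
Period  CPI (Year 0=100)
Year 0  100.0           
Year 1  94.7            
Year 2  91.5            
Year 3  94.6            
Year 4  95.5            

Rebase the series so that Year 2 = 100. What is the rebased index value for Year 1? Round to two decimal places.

103.50

Rebased(Year 1) = 94.7 / 91.5 × 100 = 103.4973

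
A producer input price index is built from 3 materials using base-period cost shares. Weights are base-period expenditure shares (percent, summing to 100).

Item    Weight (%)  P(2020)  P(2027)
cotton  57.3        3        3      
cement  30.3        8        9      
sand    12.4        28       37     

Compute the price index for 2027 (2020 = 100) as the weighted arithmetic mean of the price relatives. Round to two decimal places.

cotton: 57.3 × (3/3) = 57.3 × 1.000000 = 57.3000
cement: 30.3 × (9/8) = 30.3 × 1.125000 = 34.0875
sand: 12.4 × (37/28) = 12.4 × 1.321429 = 16.3857
Index = Σ wᵢ·(p₁ᵢ/p₀ᵢ) = 57.3000 + 34.0875 + 16.3857 = 107.7732

107.77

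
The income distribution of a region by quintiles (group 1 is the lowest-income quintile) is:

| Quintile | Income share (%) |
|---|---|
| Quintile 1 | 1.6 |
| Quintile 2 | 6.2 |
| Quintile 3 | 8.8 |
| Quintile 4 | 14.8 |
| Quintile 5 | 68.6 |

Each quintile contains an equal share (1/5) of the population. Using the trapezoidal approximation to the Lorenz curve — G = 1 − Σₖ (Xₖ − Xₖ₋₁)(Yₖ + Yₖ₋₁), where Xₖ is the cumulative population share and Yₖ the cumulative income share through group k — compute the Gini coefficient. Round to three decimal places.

0.570

Cumulative income shares Yₖ: 0.0160, 0.0780, 0.1660, 0.3140, 1.0000
Σ (Xₖ−Xₖ₋₁)(Yₖ+Yₖ₋₁) = (1/5)(0.0160+0.0000) + (1/5)(0.0780+0.0160) + (1/5)(0.1660+0.0780) + (1/5)(0.3140+0.1660) + (1/5)(1.0000+0.3140)
  = 0.0032 + 0.0188 + 0.0488 + 0.0960 + 0.2628 = 0.4296
G = 1 − 0.4296 = 0.5704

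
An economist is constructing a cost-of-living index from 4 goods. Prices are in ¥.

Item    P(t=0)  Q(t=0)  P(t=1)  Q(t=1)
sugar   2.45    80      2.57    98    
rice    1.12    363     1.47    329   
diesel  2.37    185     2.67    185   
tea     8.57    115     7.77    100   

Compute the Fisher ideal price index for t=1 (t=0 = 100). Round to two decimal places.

Laspeyres component (base-period weights):
ΣP(t=1)Q(t=0) = 2.57×80 + 1.47×363 + 2.67×185 + 7.77×115 = 205.6 + 533.61 + 493.95 + 893.55 = 2126.71
ΣP(t=0)Q(t=0) = 2.45×80 + 1.12×363 + 2.37×185 + 8.57×115 = 196 + 406.56 + 438.45 + 985.55 = 2026.56
L = 2126.71 / 2026.56 × 100 = 104.9419
Paasche component (current-period weights):
ΣP(t=1)Q(t=1) = 2.57×98 + 1.47×329 + 2.67×185 + 7.77×100 = 251.86 + 483.63 + 493.95 + 777 = 2006.44
ΣP(t=0)Q(t=1) = 2.45×98 + 1.12×329 + 2.37×185 + 8.57×100 = 240.1 + 368.48 + 438.45 + 857 = 1904.03
P = 2006.44 / 1904.03 × 100 = 105.3786
Fisher = √(L × P) = √(104.9419 × 105.3786) = 105.1600

105.16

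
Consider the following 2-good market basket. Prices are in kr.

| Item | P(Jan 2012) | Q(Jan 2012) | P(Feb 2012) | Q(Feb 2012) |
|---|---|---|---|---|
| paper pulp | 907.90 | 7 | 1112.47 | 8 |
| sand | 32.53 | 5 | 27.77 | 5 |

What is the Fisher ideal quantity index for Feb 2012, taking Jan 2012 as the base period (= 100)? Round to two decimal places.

Laspeyres component (base-period weights):
ΣP(Jan 2012)Q(Feb 2012) = 907.90×8 + 32.53×5 = 7263.2 + 162.65 = 7425.85
ΣP(Jan 2012)Q(Jan 2012) = 907.90×7 + 32.53×5 = 6355.3 + 162.65 = 6517.95
L = 7425.85 / 6517.95 × 100 = 113.9292
Paasche component (current-period weights):
ΣP(Feb 2012)Q(Feb 2012) = 1112.47×8 + 27.77×5 = 8899.76 + 138.85 = 9038.61
ΣP(Feb 2012)Q(Jan 2012) = 1112.47×7 + 27.77×5 = 7787.29 + 138.85 = 7926.14
P = 9038.61 / 7926.14 × 100 = 114.0355
Fisher = √(L × P) = √(113.9292 × 114.0355) = 113.9823

113.98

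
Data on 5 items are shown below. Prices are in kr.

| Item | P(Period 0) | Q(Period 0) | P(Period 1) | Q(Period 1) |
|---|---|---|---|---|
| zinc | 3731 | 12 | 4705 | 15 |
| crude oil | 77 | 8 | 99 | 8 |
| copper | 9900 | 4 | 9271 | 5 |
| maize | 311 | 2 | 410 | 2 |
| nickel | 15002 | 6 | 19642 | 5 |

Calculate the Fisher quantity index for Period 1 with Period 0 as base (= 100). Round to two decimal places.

102.61

Laspeyres component (base-period weights):
ΣP(Period 0)Q(Period 1) = 3731×15 + 77×8 + 9900×5 + 311×2 + 15002×5 = 55965 + 616 + 49500 + 622 + 75010 = 181713
ΣP(Period 0)Q(Period 0) = 3731×12 + 77×8 + 9900×4 + 311×2 + 15002×6 = 44772 + 616 + 39600 + 622 + 90012 = 175622
L = 181713 / 175622 × 100 = 103.4682
Paasche component (current-period weights):
ΣP(Period 1)Q(Period 1) = 4705×15 + 99×8 + 9271×5 + 410×2 + 19642×5 = 70575 + 792 + 46355 + 820 + 98210 = 216752
ΣP(Period 1)Q(Period 0) = 4705×12 + 99×8 + 9271×4 + 410×2 + 19642×6 = 56460 + 792 + 37084 + 820 + 117852 = 213008
P = 216752 / 213008 × 100 = 101.7577
Fisher = √(L × P) = √(103.4682 × 101.7577) = 102.6094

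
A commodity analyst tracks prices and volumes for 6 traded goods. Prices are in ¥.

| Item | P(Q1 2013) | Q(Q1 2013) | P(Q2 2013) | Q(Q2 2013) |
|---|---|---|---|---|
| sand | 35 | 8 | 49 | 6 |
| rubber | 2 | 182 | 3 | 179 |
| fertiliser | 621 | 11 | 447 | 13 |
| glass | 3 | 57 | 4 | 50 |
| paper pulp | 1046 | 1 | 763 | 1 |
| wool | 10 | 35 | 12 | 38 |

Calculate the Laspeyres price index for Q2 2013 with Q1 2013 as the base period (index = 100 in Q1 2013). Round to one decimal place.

Laspeyres price index uses base-period quantities as weights.
ΣP(Q2 2013)·Q(Q1 2013) = 49×8 + 3×182 + 447×11 + 4×57 + 763×1 + 12×35 = 392 + 546 + 4917 + 228 + 763 + 420 = 7266
ΣP(Q1 2013)·Q(Q1 2013) = 35×8 + 2×182 + 621×11 + 3×57 + 1046×1 + 10×35 = 280 + 364 + 6831 + 171 + 1046 + 350 = 9042
Index = 7266 / 9042 × 100 = 80.3583

80.4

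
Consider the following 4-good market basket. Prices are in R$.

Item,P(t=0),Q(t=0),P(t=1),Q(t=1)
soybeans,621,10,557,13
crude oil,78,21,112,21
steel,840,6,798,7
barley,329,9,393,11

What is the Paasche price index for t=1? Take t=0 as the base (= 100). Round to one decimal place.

Paasche price index uses current-period quantities as weights.
ΣP(t=1)·Q(t=1) = 557×13 + 112×21 + 798×7 + 393×11 = 7241 + 2352 + 5586 + 4323 = 19502
ΣP(t=0)·Q(t=1) = 621×13 + 78×21 + 840×7 + 329×11 = 8073 + 1638 + 5880 + 3619 = 19210
Index = 19502 / 19210 × 100 = 101.5200

101.5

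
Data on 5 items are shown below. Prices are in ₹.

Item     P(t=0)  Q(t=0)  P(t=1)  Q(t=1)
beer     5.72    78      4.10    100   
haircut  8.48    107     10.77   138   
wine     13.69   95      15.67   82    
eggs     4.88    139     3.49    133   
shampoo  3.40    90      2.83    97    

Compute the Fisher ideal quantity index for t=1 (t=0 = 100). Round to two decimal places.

Laspeyres component (base-period weights):
ΣP(t=0)Q(t=1) = 5.72×100 + 8.48×138 + 13.69×82 + 4.88×133 + 3.40×97 = 572 + 1170.24 + 1122.58 + 649.04 + 329.8 = 3843.66
ΣP(t=0)Q(t=0) = 5.72×78 + 8.48×107 + 13.69×95 + 4.88×139 + 3.40×90 = 446.16 + 907.36 + 1300.55 + 678.32 + 306 = 3638.39
L = 3843.66 / 3638.39 × 100 = 105.6418
Paasche component (current-period weights):
ΣP(t=1)Q(t=1) = 4.10×100 + 10.77×138 + 15.67×82 + 3.49×133 + 2.83×97 = 410 + 1486.26 + 1284.94 + 464.17 + 274.51 = 3919.88
ΣP(t=1)Q(t=0) = 4.10×78 + 10.77×107 + 15.67×95 + 3.49×139 + 2.83×90 = 319.8 + 1152.39 + 1488.65 + 485.11 + 254.7 = 3700.65
P = 3919.88 / 3700.65 × 100 = 105.9241
Fisher = √(L × P) = √(105.6418 × 105.9241) = 105.7828

105.78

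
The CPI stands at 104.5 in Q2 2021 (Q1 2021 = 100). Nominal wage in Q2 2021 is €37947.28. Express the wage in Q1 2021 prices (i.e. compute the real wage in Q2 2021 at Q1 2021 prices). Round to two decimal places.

Real = Nominal ÷ (Index/100) = 37947.28 ÷ (104.5/100)
     = 37947.28 ÷ 1.045 = 36313.1866

36313.19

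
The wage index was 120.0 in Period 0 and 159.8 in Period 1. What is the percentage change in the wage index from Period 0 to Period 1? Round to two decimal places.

Change = (159.8 − 120.0) / 120.0 × 100
       = 39.8 / 120.0 × 100 = 33.1667%

33.17%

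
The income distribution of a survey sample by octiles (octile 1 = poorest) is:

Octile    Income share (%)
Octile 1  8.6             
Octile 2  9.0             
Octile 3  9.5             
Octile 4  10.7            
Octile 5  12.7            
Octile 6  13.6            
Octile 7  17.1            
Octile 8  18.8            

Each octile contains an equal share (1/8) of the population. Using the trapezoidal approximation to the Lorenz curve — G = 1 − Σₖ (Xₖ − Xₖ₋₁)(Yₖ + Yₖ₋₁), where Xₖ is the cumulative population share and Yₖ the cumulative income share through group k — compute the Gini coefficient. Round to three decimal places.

0.158

Cumulative income shares Yₖ: 0.0860, 0.1760, 0.2710, 0.3780, 0.5050, 0.6410, 0.8120, 1.0000
Σ (Xₖ−Xₖ₋₁)(Yₖ+Yₖ₋₁) = (1/8)(0.0860+0.0000) + (1/8)(0.1760+0.0860) + (1/8)(0.2710+0.1760) + (1/8)(0.3780+0.2710) + (1/8)(0.5050+0.3780) + (1/8)(0.6410+0.5050) + (1/8)(0.8120+0.6410) + (1/8)(1.0000+0.8120)
  = 0.0107 + 0.0328 + 0.0559 + 0.0811 + 0.1104 + 0.1432 + 0.1816 + 0.2265 = 0.8423
G = 1 − 0.8423 = 0.1577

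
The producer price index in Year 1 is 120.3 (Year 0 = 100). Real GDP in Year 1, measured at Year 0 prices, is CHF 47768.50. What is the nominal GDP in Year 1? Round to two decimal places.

57465.51

Nominal = Real × (Index/100) = 47768.50 × (120.3/100)
        = 47768.50 × 1.203 = 57465.5055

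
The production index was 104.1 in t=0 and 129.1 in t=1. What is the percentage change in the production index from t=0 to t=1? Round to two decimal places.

24.02%

Change = (129.1 − 104.1) / 104.1 × 100
       = 25.0 / 104.1 × 100 = 24.0154%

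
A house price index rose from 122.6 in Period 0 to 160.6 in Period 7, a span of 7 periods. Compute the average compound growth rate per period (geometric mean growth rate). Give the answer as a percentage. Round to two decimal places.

3.93%

Growth factor = (160.6/122.6)^(1/7) = (1.309951)^(1/7) = 1.039323
Growth rate = 1.039323 − 1 = 0.039323 = 3.9323%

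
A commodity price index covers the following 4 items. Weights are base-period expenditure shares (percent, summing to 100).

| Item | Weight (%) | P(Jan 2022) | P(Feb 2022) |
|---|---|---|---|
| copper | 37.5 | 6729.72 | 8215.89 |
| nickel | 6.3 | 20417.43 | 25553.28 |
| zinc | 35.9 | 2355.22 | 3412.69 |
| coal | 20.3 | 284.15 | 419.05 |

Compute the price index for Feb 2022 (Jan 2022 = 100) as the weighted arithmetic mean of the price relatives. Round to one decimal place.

135.6

copper: 37.5 × (8215.89/6729.72) = 37.5 × 1.220837 = 45.7814
nickel: 6.3 × (25553.28/20417.43) = 6.3 × 1.251542 = 7.8847
zinc: 35.9 × (3412.69/2355.22) = 35.9 × 1.448990 = 52.0187
coal: 20.3 × (419.05/284.15) = 20.3 × 1.474749 = 29.9374
Index = Σ wᵢ·(p₁ᵢ/p₀ᵢ) = 45.7814 + 7.8847 + 52.0187 + 29.9374 = 135.6222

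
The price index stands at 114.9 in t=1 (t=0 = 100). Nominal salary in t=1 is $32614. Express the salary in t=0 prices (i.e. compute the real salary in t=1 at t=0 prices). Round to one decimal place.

28384.7

Real = Nominal ÷ (Index/100) = 32614 ÷ (114.9/100)
     = 32614 ÷ 1.149 = 28384.6823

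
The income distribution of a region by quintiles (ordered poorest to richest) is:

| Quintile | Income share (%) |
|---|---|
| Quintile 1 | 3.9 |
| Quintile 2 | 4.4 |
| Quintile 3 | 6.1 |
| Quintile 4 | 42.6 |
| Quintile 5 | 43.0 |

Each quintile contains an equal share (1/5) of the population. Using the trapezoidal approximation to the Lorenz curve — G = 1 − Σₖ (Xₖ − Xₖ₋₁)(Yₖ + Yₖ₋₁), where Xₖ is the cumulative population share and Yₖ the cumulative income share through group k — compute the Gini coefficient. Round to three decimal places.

0.466

Cumulative income shares Yₖ: 0.0390, 0.0830, 0.1440, 0.5700, 1.0000
Σ (Xₖ−Xₖ₋₁)(Yₖ+Yₖ₋₁) = (1/5)(0.0390+0.0000) + (1/5)(0.0830+0.0390) + (1/5)(0.1440+0.0830) + (1/5)(0.5700+0.1440) + (1/5)(1.0000+0.5700)
  = 0.0078 + 0.0244 + 0.0454 + 0.1428 + 0.3140 = 0.5344
G = 1 − 0.5344 = 0.4656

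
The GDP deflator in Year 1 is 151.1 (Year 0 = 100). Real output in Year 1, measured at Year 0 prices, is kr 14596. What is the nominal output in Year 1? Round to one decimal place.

22054.6

Nominal = Real × (Index/100) = 14596 × (151.1/100)
        = 14596 × 1.511 = 22054.5560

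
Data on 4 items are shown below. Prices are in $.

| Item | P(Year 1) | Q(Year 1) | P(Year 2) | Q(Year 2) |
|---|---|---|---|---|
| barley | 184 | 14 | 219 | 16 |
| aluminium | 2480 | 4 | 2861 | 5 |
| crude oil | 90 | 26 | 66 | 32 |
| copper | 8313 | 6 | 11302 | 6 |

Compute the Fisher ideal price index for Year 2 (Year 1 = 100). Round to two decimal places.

129.34

Laspeyres component (base-period weights):
ΣP(Year 2)Q(Year 1) = 219×14 + 2861×4 + 66×26 + 11302×6 = 3066 + 11444 + 1716 + 67812 = 84038
ΣP(Year 1)Q(Year 1) = 184×14 + 2480×4 + 90×26 + 8313×6 = 2576 + 9920 + 2340 + 49878 = 64714
L = 84038 / 64714 × 100 = 129.8606
Paasche component (current-period weights):
ΣP(Year 2)Q(Year 2) = 219×16 + 2861×5 + 66×32 + 11302×6 = 3504 + 14305 + 2112 + 67812 = 87733
ΣP(Year 1)Q(Year 2) = 184×16 + 2480×5 + 90×32 + 8313×6 = 2944 + 12400 + 2880 + 49878 = 68102
P = 87733 / 68102 × 100 = 128.8259
Fisher = √(L × P) = √(129.8606 × 128.8259) = 129.3422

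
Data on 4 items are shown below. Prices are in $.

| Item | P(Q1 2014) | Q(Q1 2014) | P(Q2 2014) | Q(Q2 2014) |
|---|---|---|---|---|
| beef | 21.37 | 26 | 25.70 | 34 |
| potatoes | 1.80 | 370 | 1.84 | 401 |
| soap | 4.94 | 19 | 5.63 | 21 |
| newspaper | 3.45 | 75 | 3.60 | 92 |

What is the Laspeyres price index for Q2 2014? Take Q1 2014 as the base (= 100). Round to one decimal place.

109.6

Laspeyres price index uses base-period quantities as weights.
ΣP(Q2 2014)·Q(Q1 2014) = 25.70×26 + 1.84×370 + 5.63×19 + 3.60×75 = 668.2 + 680.8 + 106.97 + 270 = 1725.97
ΣP(Q1 2014)·Q(Q1 2014) = 21.37×26 + 1.80×370 + 4.94×19 + 3.45×75 = 555.62 + 666 + 93.86 + 258.75 = 1574.23
Index = 1725.97 / 1574.23 × 100 = 109.6390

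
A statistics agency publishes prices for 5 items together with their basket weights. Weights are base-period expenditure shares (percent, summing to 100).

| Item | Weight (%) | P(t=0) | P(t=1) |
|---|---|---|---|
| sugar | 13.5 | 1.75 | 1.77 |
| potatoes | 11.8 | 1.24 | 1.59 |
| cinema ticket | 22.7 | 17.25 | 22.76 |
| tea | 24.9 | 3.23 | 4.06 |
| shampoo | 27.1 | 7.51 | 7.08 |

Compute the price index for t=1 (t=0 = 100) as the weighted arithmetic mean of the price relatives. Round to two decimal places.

sugar: 13.5 × (1.77/1.75) = 13.5 × 1.011429 = 13.6543
potatoes: 11.8 × (1.59/1.24) = 11.8 × 1.282258 = 15.1306
cinema ticket: 22.7 × (22.76/17.25) = 22.7 × 1.319420 = 29.9508
tea: 24.9 × (4.06/3.23) = 24.9 × 1.256966 = 31.2985
shampoo: 27.1 × (7.08/7.51) = 27.1 × 0.942743 = 25.5483
Index = Σ wᵢ·(p₁ᵢ/p₀ᵢ) = 13.6543 + 15.1306 + 29.9508 + 31.2985 + 25.5483 = 115.5826

115.58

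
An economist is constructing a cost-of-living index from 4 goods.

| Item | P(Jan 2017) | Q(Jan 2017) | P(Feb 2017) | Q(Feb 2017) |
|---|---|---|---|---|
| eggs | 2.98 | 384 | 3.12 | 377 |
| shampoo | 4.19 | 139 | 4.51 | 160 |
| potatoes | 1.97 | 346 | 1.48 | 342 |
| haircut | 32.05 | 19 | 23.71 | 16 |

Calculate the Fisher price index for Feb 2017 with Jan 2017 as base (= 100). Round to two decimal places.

Laspeyres component (base-period weights):
ΣP(Feb 2017)Q(Jan 2017) = 3.12×384 + 4.51×139 + 1.48×346 + 23.71×19 = 1198.08 + 626.89 + 512.08 + 450.49 = 2787.54
ΣP(Jan 2017)Q(Jan 2017) = 2.98×384 + 4.19×139 + 1.97×346 + 32.05×19 = 1144.32 + 582.41 + 681.62 + 608.95 = 3017.3
L = 2787.54 / 3017.3 × 100 = 92.3852
Paasche component (current-period weights):
ΣP(Feb 2017)Q(Feb 2017) = 3.12×377 + 4.51×160 + 1.48×342 + 23.71×16 = 1176.24 + 721.6 + 506.16 + 379.36 = 2783.36
ΣP(Jan 2017)Q(Feb 2017) = 2.98×377 + 4.19×160 + 1.97×342 + 32.05×16 = 1123.46 + 670.4 + 673.74 + 512.8 = 2980.4
P = 2783.36 / 2980.4 × 100 = 93.3888
Fisher = √(L × P) = √(92.3852 × 93.3888) = 92.8857

92.89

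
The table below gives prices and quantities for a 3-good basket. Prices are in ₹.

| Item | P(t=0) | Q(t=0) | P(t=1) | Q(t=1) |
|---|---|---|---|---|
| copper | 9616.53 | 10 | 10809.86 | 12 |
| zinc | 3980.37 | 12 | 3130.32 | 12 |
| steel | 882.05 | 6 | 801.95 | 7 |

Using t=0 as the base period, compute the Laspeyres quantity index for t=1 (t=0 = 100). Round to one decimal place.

113.5

Laspeyres quantity index uses base-period prices as weights.
ΣP(t=0)·Q(t=1) = 9616.53×12 + 3980.37×12 + 882.05×7 = 115398.36 + 47764.44 + 6174.35 = 169337.15
ΣP(t=0)·Q(t=0) = 9616.53×10 + 3980.37×12 + 882.05×6 = 96165.3 + 47764.44 + 5292.3 = 149222.04
Index = 169337.15 / 149222.04 × 100 = 113.4800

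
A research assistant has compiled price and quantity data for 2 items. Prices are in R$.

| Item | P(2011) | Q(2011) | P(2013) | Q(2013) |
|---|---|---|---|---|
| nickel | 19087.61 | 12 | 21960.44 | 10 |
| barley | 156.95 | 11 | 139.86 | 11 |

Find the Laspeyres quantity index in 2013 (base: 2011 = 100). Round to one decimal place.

Laspeyres quantity index uses base-period prices as weights.
ΣP(2011)·Q(2013) = 19087.61×10 + 156.95×11 = 190876.1 + 1726.45 = 192602.55
ΣP(2011)·Q(2011) = 19087.61×12 + 156.95×11 = 229051.32 + 1726.45 = 230777.77
Index = 192602.55 / 230777.77 × 100 = 83.4580

83.5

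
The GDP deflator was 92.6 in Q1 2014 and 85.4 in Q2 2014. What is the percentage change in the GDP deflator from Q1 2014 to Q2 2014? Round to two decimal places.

-7.78%

Change = (85.4 − 92.6) / 92.6 × 100
       = -7.2 / 92.6 × 100 = -7.7754%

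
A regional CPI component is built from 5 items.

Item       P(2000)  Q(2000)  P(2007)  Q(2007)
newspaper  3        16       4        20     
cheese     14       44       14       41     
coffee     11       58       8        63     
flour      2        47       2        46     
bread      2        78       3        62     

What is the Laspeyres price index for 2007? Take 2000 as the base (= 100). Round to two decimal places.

Laspeyres price index uses base-period quantities as weights.
ΣP(2007)·Q(2000) = 4×16 + 14×44 + 8×58 + 2×47 + 3×78 = 64 + 616 + 464 + 94 + 234 = 1472
ΣP(2000)·Q(2000) = 3×16 + 14×44 + 11×58 + 2×47 + 2×78 = 48 + 616 + 638 + 94 + 156 = 1552
Index = 1472 / 1552 × 100 = 94.8454

94.85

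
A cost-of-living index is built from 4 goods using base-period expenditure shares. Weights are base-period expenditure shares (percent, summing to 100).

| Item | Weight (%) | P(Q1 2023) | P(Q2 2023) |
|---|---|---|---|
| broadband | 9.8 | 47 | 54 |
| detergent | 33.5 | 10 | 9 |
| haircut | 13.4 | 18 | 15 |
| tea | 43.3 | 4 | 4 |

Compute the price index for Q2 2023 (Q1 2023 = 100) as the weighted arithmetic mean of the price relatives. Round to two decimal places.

95.88

broadband: 9.8 × (54/47) = 9.8 × 1.148936 = 11.2596
detergent: 33.5 × (9/10) = 33.5 × 0.900000 = 30.1500
haircut: 13.4 × (15/18) = 13.4 × 0.833333 = 11.1667
tea: 43.3 × (4/4) = 43.3 × 1.000000 = 43.3000
Index = Σ wᵢ·(p₁ᵢ/p₀ᵢ) = 11.2596 + 30.1500 + 11.1667 + 43.3000 = 95.8762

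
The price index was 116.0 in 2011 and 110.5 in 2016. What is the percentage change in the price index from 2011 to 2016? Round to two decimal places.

-4.74%

Change = (110.5 − 116.0) / 116.0 × 100
       = -5.5 / 116.0 × 100 = -4.7414%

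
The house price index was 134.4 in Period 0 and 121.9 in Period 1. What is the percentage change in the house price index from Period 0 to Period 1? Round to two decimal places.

Change = (121.9 − 134.4) / 134.4 × 100
       = -12.5 / 134.4 × 100 = -9.3006%

-9.30%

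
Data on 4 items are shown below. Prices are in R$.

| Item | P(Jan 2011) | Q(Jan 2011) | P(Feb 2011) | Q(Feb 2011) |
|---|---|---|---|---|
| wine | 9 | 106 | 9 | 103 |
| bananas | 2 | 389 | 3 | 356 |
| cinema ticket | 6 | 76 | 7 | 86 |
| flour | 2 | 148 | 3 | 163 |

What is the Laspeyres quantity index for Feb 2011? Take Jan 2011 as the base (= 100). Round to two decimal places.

Laspeyres quantity index uses base-period prices as weights.
ΣP(Jan 2011)·Q(Feb 2011) = 9×103 + 2×356 + 6×86 + 2×163 = 927 + 712 + 516 + 326 = 2481
ΣP(Jan 2011)·Q(Jan 2011) = 9×106 + 2×389 + 6×76 + 2×148 = 954 + 778 + 456 + 296 = 2484
Index = 2481 / 2484 × 100 = 99.8792

99.88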